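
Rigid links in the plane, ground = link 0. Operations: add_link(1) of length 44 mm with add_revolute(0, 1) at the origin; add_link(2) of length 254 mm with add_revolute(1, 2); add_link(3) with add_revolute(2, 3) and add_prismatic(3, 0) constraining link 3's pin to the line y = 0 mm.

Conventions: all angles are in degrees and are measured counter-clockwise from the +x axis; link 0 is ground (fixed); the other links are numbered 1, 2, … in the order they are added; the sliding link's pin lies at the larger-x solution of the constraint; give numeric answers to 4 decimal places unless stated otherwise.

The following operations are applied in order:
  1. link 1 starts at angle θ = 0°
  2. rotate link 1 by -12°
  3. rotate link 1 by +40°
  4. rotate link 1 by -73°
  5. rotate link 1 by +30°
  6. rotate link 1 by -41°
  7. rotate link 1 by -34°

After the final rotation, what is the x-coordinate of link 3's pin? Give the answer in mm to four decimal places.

geometry: r = 44 mm, L = 254 mm, e = 0 mm; θ starts at 0°
rotate link 1 by -12°: θ ← 0° -12° = -12°
rotate link 1 by +40°: θ ← -12° +40° = 28°
rotate link 1 by -73°: θ ← 28° -73° = -45°
rotate link 1 by +30°: θ ← -45° +30° = -15°
rotate link 1 by -41°: θ ← -15° -41° = -56°
rotate link 1 by -34°: θ ← -56° -34° = -90°
crank pin P = (r cos θ, r sin θ) = (0.000000, -44.000000)
h = r sin θ − e = -44.000000 − 0 = -44.000000
x = r cos θ + √(L² − h²) = 0.000000 + 250.159949 = 250.159949

250.1599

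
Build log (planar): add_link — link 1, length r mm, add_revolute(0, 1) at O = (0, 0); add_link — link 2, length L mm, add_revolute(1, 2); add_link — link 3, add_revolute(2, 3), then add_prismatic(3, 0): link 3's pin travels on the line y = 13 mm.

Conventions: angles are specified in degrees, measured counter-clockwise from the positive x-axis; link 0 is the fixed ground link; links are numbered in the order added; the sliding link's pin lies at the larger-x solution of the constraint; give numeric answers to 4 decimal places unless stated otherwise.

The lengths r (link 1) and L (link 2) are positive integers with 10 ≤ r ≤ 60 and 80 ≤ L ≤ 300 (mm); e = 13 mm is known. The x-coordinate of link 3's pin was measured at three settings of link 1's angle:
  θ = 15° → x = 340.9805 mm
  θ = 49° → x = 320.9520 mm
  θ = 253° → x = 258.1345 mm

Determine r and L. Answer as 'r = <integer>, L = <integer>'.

constraint per measurement: (x − r cos θ)² + (r sin θ − e)² = L²
subtracting the θ₁ and θ₂ equations cancels the r² and L² terms:
r = (x₁² − x₂²) / (2[(x₁cos θ₁ + e sin θ₁) − (x₂cos θ₂ + e sin θ₂)]) = 59.0000 → r = 59
L² = (x₁ − r cos θ₁)² + (r sin θ₁ − e)² = 80655.9722 → L = 284.0000 → L = 284
check at θ₃=253°: x = 258.1345 (printed 258.1345) ✓

r = 59, L = 284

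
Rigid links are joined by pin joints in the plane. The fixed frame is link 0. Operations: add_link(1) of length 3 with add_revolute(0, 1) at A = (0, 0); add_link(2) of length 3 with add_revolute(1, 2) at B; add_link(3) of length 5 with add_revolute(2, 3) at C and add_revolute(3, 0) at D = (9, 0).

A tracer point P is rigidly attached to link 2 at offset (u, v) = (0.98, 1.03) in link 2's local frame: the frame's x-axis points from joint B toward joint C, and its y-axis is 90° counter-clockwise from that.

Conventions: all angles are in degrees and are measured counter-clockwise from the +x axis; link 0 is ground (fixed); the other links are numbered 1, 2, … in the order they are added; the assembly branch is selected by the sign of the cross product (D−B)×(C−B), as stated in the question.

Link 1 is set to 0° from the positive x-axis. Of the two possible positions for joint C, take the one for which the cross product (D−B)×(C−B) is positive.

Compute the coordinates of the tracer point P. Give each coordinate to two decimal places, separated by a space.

A=(0,0), D=(9.00,0)
B = A + 3.00·(cos0°, sin0°) = (3.0000, 0.0000)
|BD| = 6.0000
circle(B,3.00) ∩ circle(D,5.00): a=1.6667, h=2.4944
  candidates: C₊=(4.6667,2.4944) cross=14.967; C₋=(4.6667,-2.4944) cross=-14.967
  branch + wants cross > 0 → take C=(4.6667,2.4944) (cross=14.967)
ex = (C−B)/|BC| = (0.5556,0.8315); ey = (-0.8315,0.5556)
P = B + 0.98·ex + 1.03·ey = (2.6880,1.3871)

2.69 1.39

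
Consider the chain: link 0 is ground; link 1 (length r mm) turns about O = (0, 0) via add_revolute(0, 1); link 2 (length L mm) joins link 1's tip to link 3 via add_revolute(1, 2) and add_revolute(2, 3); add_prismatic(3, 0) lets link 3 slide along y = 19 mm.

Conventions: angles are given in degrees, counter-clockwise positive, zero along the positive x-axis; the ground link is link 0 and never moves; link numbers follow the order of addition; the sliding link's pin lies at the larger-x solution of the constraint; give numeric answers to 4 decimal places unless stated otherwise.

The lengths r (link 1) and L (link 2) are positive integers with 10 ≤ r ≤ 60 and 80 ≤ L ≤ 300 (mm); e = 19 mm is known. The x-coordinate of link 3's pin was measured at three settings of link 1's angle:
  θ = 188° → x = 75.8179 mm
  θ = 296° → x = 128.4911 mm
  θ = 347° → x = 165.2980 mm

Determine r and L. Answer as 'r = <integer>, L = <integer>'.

constraint per measurement: (x − r cos θ)² + (r sin θ − e)² = L²
subtracting the θ₁ and θ₂ equations cancels the r² and L² terms:
r = (x₁² − x₂²) / (2[(x₁cos θ₁ + e sin θ₁) − (x₂cos θ₂ + e sin θ₂)]) = 46.0000 → r = 46
L² = (x₁ − r cos θ₁)² + (r sin θ₁ − e)² = 15375.9927 → L = 124.0000 → L = 124
check at θ₃=347°: x = 165.2980 (printed 165.2980) ✓

r = 46, L = 124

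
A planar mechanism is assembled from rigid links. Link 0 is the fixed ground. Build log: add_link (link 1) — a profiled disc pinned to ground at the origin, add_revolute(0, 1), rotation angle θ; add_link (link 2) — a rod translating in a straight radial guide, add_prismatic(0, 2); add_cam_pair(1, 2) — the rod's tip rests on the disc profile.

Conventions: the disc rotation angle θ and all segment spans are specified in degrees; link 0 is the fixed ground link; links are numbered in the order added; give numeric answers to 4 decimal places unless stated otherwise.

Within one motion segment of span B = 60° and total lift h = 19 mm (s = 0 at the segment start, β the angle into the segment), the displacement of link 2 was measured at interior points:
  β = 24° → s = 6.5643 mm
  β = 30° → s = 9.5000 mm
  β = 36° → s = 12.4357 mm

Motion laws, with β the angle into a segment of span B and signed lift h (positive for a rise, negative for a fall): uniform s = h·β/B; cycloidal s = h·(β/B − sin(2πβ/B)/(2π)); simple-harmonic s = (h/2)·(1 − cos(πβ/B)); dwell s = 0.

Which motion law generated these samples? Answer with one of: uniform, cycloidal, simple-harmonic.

candidates at β/B = r: uniform s = h·r (linear in β); cycloidal s = h·(r − sin(2πr)/(2π)); simple-harmonic s = (h/2)(1 − cos(πr))
β=24°: printed 6.5643 | uniform 7.6000, cycloidal 5.8226, simple-harmonic 6.5643
β=30°: printed 9.5000 | uniform 9.5000, cycloidal 9.5000, simple-harmonic 9.5000
β=36°: printed 12.4357 | uniform 11.4000, cycloidal 13.1774, simple-harmonic 12.4357
only one law matches every sample → simple-harmonic

simple-harmonic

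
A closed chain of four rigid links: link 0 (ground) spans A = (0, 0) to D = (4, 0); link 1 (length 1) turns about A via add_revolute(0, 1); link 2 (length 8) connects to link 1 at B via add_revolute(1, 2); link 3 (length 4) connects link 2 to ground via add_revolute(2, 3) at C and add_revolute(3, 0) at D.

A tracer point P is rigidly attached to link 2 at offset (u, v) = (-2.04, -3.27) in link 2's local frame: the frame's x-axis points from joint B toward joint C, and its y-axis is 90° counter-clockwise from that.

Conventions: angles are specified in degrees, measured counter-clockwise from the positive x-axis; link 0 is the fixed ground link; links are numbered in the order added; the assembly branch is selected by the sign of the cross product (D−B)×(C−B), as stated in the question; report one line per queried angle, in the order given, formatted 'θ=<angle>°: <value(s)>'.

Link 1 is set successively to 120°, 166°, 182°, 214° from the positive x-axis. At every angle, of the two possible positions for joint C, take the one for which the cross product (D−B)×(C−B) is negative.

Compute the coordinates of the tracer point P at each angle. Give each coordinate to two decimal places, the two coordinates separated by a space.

A=(0,0), D=(4.00,0)
θ=120°: B = A + 1.00·(cos120°, sin120°) = (-0.5000, 0.8660)
θ=120°: |BD| = 4.5826
θ=120°: circle(B,8.00) ∩ circle(D,4.00): a=7.5285, h=2.7058
θ=120°:   candidates: C₊=(7.4042,2.1003) cross=12.400; C₋=(6.3815,-3.2138) cross=-12.400
θ=120°:   branch - wants cross < 0 → take C=(6.3815,-3.2138) (cross=-12.400)
θ=120°: ex = (C−B)/|BC| = (0.8602,-0.5100); ey = (0.5100,0.8602)
θ=120°: P = B + -2.04·ex + -3.27·ey = (-3.9224,-0.9064)
θ=166°: B = A + 1.00·(cos166°, sin166°) = (-0.9703, 0.2419)
θ=166°: |BD| = 4.9762
θ=166°: circle(B,8.00) ∩ circle(D,4.00): a=7.3111, h=3.2478
θ=166°:   candidates: C₊=(6.4900,3.1305) cross=16.162; C₋=(6.1742,-3.3575) cross=-16.162
θ=166°:   branch - wants cross < 0 → take C=(6.1742,-3.3575) (cross=-16.162)
θ=166°: ex = (C−B)/|BC| = (0.8931,-0.4499); ey = (0.4499,0.8931)
θ=166°: P = B + -2.04·ex + -3.27·ey = (-4.2634,-1.7606)
θ=182°: B = A + 1.00·(cos182°, sin182°) = (-0.9994, -0.0349)
θ=182°: |BD| = 4.9995
θ=182°: circle(B,8.00) ∩ circle(D,4.00): a=7.3002, h=3.2721
θ=182°:   candidates: C₊=(6.2778,3.2881) cross=16.359; C₋=(6.3235,-3.2560) cross=-16.359
θ=182°:   branch - wants cross < 0 → take C=(6.3235,-3.2560) (cross=-16.359)
θ=182°: ex = (C−B)/|BC| = (0.9154,-0.4026); ey = (0.4026,0.9154)
θ=182°: P = B + -2.04·ex + -3.27·ey = (-4.1833,-2.2068)
θ=214°: B = A + 1.00·(cos214°, sin214°) = (-0.8290, -0.5592)
θ=214°: |BD| = 4.8613
θ=214°: circle(B,8.00) ∩ circle(D,4.00): a=7.3676, h=3.1175
θ=214°:   candidates: C₊=(6.1311,3.3851) cross=15.155; C₋=(6.8483,-2.8085) cross=-15.155
θ=214°:   branch - wants cross < 0 → take C=(6.8483,-2.8085) (cross=-15.155)
θ=214°: ex = (C−B)/|BC| = (0.9597,-0.2812); ey = (0.2812,0.9597)
θ=214°: P = B + -2.04·ex + -3.27·ey = (-3.7061,-3.1237)

θ=120°: -3.92 -0.91
θ=166°: -4.26 -1.76
θ=182°: -4.18 -2.21
θ=214°: -3.71 -3.12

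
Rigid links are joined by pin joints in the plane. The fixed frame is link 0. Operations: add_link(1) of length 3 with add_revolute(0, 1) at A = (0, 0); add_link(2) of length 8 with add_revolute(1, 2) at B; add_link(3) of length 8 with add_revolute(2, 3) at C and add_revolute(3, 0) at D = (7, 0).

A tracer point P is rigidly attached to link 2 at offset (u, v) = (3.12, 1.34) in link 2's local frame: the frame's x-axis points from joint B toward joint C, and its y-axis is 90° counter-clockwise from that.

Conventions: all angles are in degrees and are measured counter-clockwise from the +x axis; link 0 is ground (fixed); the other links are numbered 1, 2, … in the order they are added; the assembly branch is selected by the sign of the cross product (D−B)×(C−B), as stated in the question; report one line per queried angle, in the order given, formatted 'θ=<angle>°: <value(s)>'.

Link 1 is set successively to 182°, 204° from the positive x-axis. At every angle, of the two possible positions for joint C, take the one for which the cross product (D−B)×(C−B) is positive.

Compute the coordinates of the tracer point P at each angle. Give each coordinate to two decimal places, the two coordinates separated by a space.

A=(0,0), D=(7.00,0)
θ=182°: B = A + 3.00·(cos182°, sin182°) = (-2.9982, -0.1047)
θ=182°: |BD| = 9.9987
θ=182°: circle(B,8.00) ∩ circle(D,8.00): a=4.9994, h=6.2455
θ=182°:   candidates: C₊=(1.9355,6.1928) cross=62.447; C₋=(2.0663,-6.2975) cross=-62.447
θ=182°:   branch + wants cross > 0 → take C=(1.9355,6.1928) (cross=62.447)
θ=182°: ex = (C−B)/|BC| = (0.6167,0.7872); ey = (-0.7872,0.6167)
θ=182°: P = B + 3.12·ex + 1.34·ey = (-2.1289,3.1777)
θ=204°: B = A + 3.00·(cos204°, sin204°) = (-2.7406, -1.2202)
θ=204°: |BD| = 9.8168
θ=204°: circle(B,8.00) ∩ circle(D,8.00): a=4.9084, h=6.3173
θ=204°:   candidates: C₊=(1.3445,5.6582) cross=62.015; C₋=(2.9149,-6.8784) cross=-62.015
θ=204°:   branch + wants cross > 0 → take C=(1.3445,5.6582) (cross=62.015)
θ=204°: ex = (C−B)/|BC| = (0.5106,0.8598); ey = (-0.8598,0.5106)
θ=204°: P = B + 3.12·ex + 1.34·ey = (-2.2996,2.1466)

θ=182°: -2.13 3.18
θ=204°: -2.30 2.15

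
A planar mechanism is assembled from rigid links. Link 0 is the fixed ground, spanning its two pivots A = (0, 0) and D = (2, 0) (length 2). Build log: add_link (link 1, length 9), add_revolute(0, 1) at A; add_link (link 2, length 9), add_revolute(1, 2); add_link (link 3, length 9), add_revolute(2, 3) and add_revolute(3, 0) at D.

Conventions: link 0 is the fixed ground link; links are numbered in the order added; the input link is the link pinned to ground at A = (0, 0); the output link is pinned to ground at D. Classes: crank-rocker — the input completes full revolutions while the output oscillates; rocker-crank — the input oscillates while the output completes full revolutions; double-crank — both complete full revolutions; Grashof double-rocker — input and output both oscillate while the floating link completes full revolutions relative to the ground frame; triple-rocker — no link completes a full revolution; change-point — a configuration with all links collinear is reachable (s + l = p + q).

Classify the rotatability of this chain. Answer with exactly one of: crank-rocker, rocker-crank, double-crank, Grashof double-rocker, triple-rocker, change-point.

lengths: ground=2, input=9, coupler=9, output=9
sorted: s=2 (shortest), l=9 (longest), p+q=18
s + l = 11 vs p + q = 18
s + l < p + q (Grashof) with shortest = ground link → double-crank

double-crank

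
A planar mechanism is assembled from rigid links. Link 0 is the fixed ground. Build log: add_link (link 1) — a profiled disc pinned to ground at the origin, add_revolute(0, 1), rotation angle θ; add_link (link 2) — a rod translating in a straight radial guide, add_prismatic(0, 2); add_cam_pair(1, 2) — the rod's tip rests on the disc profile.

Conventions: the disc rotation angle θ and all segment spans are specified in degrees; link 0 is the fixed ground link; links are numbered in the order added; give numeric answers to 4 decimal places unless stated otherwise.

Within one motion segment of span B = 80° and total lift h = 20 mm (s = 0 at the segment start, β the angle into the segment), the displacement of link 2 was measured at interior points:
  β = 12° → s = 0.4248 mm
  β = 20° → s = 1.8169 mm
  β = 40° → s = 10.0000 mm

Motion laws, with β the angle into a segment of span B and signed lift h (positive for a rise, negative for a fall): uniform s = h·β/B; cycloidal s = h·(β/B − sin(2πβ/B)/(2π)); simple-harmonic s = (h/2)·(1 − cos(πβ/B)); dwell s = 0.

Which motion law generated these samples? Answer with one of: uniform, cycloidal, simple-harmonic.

candidates at β/B = r: uniform s = h·r (linear in β); cycloidal s = h·(r − sin(2πr)/(2π)); simple-harmonic s = (h/2)(1 − cos(πr))
β=12°: printed 0.4248 | uniform 3.0000, cycloidal 0.4248, simple-harmonic 1.0899
β=20°: printed 1.8169 | uniform 5.0000, cycloidal 1.8169, simple-harmonic 2.9289
β=40°: printed 10.0000 | uniform 10.0000, cycloidal 10.0000, simple-harmonic 10.0000
only one law matches every sample → cycloidal

cycloidal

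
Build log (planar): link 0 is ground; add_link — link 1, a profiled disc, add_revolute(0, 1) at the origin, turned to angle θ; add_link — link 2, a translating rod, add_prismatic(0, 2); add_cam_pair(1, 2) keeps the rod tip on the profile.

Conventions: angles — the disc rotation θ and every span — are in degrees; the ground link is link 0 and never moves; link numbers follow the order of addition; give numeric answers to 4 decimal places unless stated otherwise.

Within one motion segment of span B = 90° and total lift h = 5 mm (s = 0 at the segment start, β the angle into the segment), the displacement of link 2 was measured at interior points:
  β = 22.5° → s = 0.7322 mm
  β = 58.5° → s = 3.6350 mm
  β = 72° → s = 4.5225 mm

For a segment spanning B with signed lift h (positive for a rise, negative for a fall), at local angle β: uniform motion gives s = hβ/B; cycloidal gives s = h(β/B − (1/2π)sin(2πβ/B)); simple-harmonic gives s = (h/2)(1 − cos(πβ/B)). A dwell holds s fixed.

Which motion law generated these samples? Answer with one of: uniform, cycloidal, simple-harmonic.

candidates at β/B = r: uniform s = h·r (linear in β); cycloidal s = h·(r − sin(2πr)/(2π)); simple-harmonic s = (h/2)(1 − cos(πr))
β=22.5°: printed 0.7322 | uniform 1.2500, cycloidal 0.4542, simple-harmonic 0.7322
β=58.5°: printed 3.6350 | uniform 3.2500, cycloidal 3.8938, simple-harmonic 3.6350
β=72°: printed 4.5225 | uniform 4.0000, cycloidal 4.7568, simple-harmonic 4.5225
only one law matches every sample → simple-harmonic

simple-harmonic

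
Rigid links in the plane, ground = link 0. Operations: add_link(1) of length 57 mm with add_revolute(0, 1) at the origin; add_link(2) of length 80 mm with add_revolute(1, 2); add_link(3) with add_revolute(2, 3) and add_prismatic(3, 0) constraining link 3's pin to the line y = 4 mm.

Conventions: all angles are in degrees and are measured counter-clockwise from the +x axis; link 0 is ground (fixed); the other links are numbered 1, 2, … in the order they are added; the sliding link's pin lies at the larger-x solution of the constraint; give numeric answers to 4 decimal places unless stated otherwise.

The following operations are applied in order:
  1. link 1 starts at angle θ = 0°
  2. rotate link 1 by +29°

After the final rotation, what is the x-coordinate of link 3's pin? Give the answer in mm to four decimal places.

geometry: r = 57 mm, L = 80 mm, e = 4 mm; θ starts at 0°
rotate link 1 by +29°: θ ← 0° +29° = 29°
crank pin P = (r cos θ, r sin θ) = (49.853323, 27.634148)
h = r sin θ − e = 27.634148 − 4 = 23.634148
x = r cos θ + √(L² − h²) = 49.853323 + 76.429229 = 126.282552

126.2826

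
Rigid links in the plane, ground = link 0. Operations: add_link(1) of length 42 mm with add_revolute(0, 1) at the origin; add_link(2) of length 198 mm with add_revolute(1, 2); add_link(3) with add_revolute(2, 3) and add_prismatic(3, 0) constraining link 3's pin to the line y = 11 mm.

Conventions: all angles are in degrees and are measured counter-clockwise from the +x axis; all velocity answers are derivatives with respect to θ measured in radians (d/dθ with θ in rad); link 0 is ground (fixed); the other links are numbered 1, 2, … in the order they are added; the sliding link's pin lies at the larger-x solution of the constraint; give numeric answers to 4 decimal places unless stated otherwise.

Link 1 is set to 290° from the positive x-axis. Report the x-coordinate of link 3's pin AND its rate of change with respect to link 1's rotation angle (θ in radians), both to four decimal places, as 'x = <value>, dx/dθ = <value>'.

geometry: r = 42 mm, L = 198 mm, e = 11 mm
crank pin P = (r cos θ, r sin θ) = (14.364846, -39.467090)
h = r sin θ − e = -39.467090 − 11 = -50.467090
x = r cos θ + √(L² − h²) = 14.364846 + 191.460369 = 205.825215
dx/dθ = −r sin θ − h·r cos θ/√(L² − h²) (θ in radians; h = -50.467090) = 43.253524

x = 205.8252, dx/dθ = 43.2535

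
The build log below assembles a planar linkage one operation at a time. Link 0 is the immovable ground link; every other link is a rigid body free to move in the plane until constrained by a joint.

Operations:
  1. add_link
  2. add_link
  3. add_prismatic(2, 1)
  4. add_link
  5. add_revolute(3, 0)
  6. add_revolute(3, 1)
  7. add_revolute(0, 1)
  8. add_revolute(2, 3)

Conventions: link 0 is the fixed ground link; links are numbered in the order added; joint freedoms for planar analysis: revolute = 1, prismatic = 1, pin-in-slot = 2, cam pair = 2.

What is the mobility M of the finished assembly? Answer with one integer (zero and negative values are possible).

L=1 J1=0 J2=0
add link → L=2 J1=0 J2=0
add link → L=3 J1=0 J2=0
P@2,1 dof=1 J1 → L=3 J1=1 J2=0
add link → L=4 J1=1 J2=0
R@3,0 dof=1 J1 → L=4 J1=2 J2=0
R@3,1 dof=1 J1 → L=4 J1=3 J2=0
R@0,1 dof=1 J1 → L=4 J1=4 J2=0
R@2,3 dof=1 J1 → L=4 J1=5 J2=0
M=3(L−1)−2J1−J2=3·3−2·5−0=-1

M = -1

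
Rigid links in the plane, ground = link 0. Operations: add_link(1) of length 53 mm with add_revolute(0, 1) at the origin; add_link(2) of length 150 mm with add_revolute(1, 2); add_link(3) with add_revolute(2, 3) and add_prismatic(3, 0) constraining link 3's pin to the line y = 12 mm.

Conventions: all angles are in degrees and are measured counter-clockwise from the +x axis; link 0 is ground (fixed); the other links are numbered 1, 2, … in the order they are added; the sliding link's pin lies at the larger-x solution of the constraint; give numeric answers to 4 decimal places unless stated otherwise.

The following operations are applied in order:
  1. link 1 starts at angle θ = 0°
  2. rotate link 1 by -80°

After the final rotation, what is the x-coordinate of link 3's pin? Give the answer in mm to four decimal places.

geometry: r = 53 mm, L = 150 mm, e = 12 mm; θ starts at 0°
rotate link 1 by -80°: θ ← 0° -80° = -80°
crank pin P = (r cos θ, r sin θ) = (9.203353, -52.194811)
h = r sin θ − e = -52.194811 − 12 = -64.194811
x = r cos θ + √(L² − h²) = 9.203353 + 135.569267 = 144.772621

144.7726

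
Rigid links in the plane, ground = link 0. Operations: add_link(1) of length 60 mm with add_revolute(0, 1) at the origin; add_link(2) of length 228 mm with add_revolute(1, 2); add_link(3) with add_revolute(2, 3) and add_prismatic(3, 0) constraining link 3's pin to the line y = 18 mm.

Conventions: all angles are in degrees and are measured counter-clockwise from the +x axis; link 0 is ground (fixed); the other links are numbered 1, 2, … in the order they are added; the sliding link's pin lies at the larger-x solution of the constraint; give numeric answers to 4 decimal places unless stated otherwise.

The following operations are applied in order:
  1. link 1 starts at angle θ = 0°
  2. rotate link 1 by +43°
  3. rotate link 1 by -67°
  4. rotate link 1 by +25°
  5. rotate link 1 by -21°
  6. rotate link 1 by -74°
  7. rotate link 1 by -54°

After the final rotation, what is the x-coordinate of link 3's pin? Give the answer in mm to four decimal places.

geometry: r = 60 mm, L = 228 mm, e = 18 mm; θ starts at 0°
rotate link 1 by +43°: θ ← 0° +43° = 43°
rotate link 1 by -67°: θ ← 43° -67° = -24°
rotate link 1 by +25°: θ ← -24° +25° = 1°
rotate link 1 by -21°: θ ← 1° -21° = -20°
rotate link 1 by -74°: θ ← -20° -74° = -94°
rotate link 1 by -54°: θ ← -94° -54° = -148°
crank pin P = (r cos θ, r sin θ) = (-50.882886, -31.795156)
h = r sin θ − e = -31.795156 − 18 = -49.795156
x = r cos θ + √(L² − h²) = -50.882886 + 222.495938 = 171.613052

171.6131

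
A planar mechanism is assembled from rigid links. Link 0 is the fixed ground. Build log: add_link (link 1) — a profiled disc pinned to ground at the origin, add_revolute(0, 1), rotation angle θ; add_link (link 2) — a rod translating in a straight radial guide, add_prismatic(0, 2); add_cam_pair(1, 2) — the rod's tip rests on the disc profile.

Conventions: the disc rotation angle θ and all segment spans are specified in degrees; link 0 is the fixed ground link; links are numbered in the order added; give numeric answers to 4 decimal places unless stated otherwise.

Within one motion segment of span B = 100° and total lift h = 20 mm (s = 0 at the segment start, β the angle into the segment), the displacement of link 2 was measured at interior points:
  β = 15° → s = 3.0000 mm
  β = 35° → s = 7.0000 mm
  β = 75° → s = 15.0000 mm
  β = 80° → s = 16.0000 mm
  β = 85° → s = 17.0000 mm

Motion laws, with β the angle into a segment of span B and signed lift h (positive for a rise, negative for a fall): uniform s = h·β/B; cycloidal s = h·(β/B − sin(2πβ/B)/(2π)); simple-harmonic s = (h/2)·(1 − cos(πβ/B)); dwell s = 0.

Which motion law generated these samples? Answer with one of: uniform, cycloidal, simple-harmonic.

candidates at β/B = r: uniform s = h·r (linear in β); cycloidal s = h·(r − sin(2πr)/(2π)); simple-harmonic s = (h/2)(1 − cos(πr))
β=15°: printed 3.0000 | uniform 3.0000, cycloidal 0.4248, simple-harmonic 1.0899
β=35°: printed 7.0000 | uniform 7.0000, cycloidal 4.4248, simple-harmonic 5.4601
β=75°: printed 15.0000 | uniform 15.0000, cycloidal 18.1831, simple-harmonic 17.0711
β=80°: printed 16.0000 | uniform 16.0000, cycloidal 19.0273, simple-harmonic 18.0902
β=85°: printed 17.0000 | uniform 17.0000, cycloidal 19.5752, simple-harmonic 18.9101
only one law matches every sample → uniform

uniform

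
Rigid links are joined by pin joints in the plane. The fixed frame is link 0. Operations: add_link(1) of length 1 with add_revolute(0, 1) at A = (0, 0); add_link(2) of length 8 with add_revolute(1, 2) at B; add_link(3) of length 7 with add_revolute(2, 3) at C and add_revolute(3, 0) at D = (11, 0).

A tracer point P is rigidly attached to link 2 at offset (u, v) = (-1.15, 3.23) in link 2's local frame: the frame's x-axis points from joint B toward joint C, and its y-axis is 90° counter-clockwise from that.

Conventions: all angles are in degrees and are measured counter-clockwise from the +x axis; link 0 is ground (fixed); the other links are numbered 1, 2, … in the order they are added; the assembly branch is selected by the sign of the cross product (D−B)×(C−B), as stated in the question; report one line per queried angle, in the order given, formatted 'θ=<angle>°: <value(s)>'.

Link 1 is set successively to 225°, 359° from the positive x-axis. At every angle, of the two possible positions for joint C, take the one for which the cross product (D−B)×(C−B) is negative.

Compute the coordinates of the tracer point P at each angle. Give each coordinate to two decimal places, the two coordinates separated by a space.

A=(0,0), D=(11.00,0)
θ=225°: B = A + 1.00·(cos225°, sin225°) = (-0.7071, -0.7071)
θ=225°: |BD| = 11.7284
θ=225°: circle(B,8.00) ∩ circle(D,7.00): a=6.5037, h=4.6585
θ=225°:   candidates: C₊=(5.5039,4.3351) cross=54.637; C₋=(6.0656,-4.9651) cross=-54.637
θ=225°:   branch - wants cross < 0 → take C=(6.0656,-4.9651) (cross=-54.637)
θ=225°: ex = (C−B)/|BC| = (0.8466,-0.5322); ey = (0.5322,0.8466)
θ=225°: P = B + -1.15·ex + 3.23·ey = (0.0385,2.6395)
θ=359°: B = A + 1.00·(cos359°, sin359°) = (0.9998, -0.0175)
θ=359°: |BD| = 10.0002
θ=359°: circle(B,8.00) ∩ circle(D,7.00): a=5.7501, h=5.5621
θ=359°:   candidates: C₊=(6.7402,5.5546) cross=55.622; C₋=(6.7596,-5.5695) cross=-55.622
θ=359°:   branch - wants cross < 0 → take C=(6.7596,-5.5695) (cross=-55.622)
θ=359°: ex = (C−B)/|BC| = (0.7200,-0.6940); ey = (0.6940,0.7200)
θ=359°: P = B + -1.15·ex + 3.23·ey = (2.4135,3.1062)

θ=225°: 0.04 2.64
θ=359°: 2.41 3.11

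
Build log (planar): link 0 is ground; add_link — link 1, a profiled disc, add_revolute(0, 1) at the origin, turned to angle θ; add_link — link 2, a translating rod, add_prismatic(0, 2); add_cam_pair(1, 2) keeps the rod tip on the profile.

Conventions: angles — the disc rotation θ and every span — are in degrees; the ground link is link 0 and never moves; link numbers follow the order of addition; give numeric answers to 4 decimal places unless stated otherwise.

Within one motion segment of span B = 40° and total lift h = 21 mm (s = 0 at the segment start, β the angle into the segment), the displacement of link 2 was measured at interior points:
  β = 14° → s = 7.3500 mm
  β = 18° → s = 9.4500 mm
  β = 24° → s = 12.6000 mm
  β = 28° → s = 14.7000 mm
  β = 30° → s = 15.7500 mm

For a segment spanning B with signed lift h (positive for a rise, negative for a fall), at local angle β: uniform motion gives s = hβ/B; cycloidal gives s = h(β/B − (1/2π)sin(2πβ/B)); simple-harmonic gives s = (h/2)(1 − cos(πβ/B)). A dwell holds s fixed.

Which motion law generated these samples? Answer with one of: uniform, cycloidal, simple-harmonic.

candidates at β/B = r: uniform s = h·r (linear in β); cycloidal s = h·(r − sin(2πr)/(2π)); simple-harmonic s = (h/2)(1 − cos(πr))
β=14°: printed 7.3500 | uniform 7.3500, cycloidal 4.6461, simple-harmonic 5.7331
β=18°: printed 9.4500 | uniform 9.4500, cycloidal 8.4172, simple-harmonic 8.8574
β=24°: printed 12.6000 | uniform 12.6000, cycloidal 14.5645, simple-harmonic 13.7447
β=28°: printed 14.7000 | uniform 14.7000, cycloidal 17.8787, simple-harmonic 16.6717
β=30°: printed 15.7500 | uniform 15.7500, cycloidal 19.0923, simple-harmonic 17.9246
only one law matches every sample → uniform

uniform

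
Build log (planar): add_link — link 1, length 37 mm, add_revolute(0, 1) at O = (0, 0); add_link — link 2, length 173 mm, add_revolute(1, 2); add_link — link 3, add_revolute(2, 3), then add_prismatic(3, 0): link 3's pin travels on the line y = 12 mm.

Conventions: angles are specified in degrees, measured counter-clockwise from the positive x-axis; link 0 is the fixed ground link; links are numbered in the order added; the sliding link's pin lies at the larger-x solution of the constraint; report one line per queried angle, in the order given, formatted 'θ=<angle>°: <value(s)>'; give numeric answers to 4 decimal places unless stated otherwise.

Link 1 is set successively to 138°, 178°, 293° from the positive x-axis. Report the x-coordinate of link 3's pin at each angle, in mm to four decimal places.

geometry: r = 37 mm, L = 173 mm, e = 12 mm
θ=138°: crank pin P = (r cos θ, r sin θ) = (-27.496359, 24.757832)
θ=138°: h = r sin θ − e = 24.757832 − 12 = 12.757832
θ=138°: x = r cos θ + √(L² − h²) = -27.496359 + 172.528947 = 145.032589
θ=178°: crank pin P = (r cos θ, r sin θ) = (-36.977461, 1.291281)
θ=178°: h = r sin θ − e = 1.291281 − 12 = -10.708719
θ=178°: x = r cos θ + √(L² − h²) = -36.977461 + 172.668246 = 135.690786
θ=293°: crank pin P = (r cos θ, r sin θ) = (14.457052, -34.058680)
θ=293°: h = r sin θ − e = -34.058680 − 12 = -46.058680
θ=293°: x = r cos θ + √(L² − h²) = 14.457052 + 166.756103 = 181.213155

θ=138°: 145.0326
θ=178°: 135.6908
θ=293°: 181.2132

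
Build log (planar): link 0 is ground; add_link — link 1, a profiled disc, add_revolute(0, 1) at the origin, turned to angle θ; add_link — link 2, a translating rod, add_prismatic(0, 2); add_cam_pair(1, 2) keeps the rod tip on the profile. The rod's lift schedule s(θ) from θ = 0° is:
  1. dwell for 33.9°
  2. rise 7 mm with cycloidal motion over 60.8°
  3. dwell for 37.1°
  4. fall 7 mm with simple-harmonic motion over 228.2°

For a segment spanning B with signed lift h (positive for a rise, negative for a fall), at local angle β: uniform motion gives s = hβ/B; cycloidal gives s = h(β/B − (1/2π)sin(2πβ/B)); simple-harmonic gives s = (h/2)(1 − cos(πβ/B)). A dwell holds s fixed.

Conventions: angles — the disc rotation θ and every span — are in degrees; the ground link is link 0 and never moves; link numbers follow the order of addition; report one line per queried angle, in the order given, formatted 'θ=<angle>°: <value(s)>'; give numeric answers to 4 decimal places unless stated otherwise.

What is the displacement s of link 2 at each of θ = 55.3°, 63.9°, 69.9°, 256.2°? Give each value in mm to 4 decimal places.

seg 1 [0°–33.9°] dwell: s stays 0.0000
seg 2 [33.9°–94.7°] cycloidal, h=7: θ=55.3° here. β=21.4, B=60.8. 7·(0.3520 − sin(2π·0.3520)/(2π)) = 1.5707 → s = 1.5707
seg 2 [33.9°–94.7°] cycloidal, h=7: θ=63.9° here. β=30, B=60.8. 7·(0.4934 − sin(2π·0.4934)/(2π)) = 3.4079 → s = 3.4079
seg 2 [33.9°–94.7°] cycloidal, h=7: θ=69.9° here. β=36, B=60.8. 7·(0.5921 − sin(2π·0.5921)/(2π)) = 4.7541 → s = 4.7541
seg 2 [33.9°–94.7°] cycloidal, h=7: full span → s += 7 → s = 7.0000
seg 3 [94.7°–131.8°] dwell: s stays 7.0000
seg 4 [131.8°–360°] simple-harmonic, h=-7: θ=256.2° here. β=124.4, B=228.2. -7/2·(1 − cos(π·0.5451)) = -3.9946 → s = 3.0054

θ=55.3°: 1.5707
θ=63.9°: 3.4079
θ=69.9°: 4.7541
θ=256.2°: 3.0054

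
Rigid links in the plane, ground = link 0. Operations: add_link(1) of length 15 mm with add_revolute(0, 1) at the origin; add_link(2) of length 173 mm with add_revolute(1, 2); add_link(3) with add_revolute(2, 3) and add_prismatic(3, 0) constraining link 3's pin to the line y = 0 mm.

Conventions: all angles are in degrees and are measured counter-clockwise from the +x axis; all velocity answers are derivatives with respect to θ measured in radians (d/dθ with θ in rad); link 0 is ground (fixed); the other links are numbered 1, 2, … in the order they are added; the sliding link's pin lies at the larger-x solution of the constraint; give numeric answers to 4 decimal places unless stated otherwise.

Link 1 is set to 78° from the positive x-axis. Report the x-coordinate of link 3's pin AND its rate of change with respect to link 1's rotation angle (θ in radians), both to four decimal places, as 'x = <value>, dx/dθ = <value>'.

geometry: r = 15 mm, L = 173 mm, e = 0 mm
crank pin P = (r cos θ, r sin θ) = (3.118675, 14.672214)
h = r sin θ − e = 14.672214 − 0 = 14.672214
x = r cos θ + √(L² − h²) = 3.118675 + 172.376698 = 175.495374
dx/dθ = −r sin θ − h·r cos θ/√(L² − h²) (θ in radians; h = 14.672214) = -14.937667

x = 175.4954, dx/dθ = -14.9377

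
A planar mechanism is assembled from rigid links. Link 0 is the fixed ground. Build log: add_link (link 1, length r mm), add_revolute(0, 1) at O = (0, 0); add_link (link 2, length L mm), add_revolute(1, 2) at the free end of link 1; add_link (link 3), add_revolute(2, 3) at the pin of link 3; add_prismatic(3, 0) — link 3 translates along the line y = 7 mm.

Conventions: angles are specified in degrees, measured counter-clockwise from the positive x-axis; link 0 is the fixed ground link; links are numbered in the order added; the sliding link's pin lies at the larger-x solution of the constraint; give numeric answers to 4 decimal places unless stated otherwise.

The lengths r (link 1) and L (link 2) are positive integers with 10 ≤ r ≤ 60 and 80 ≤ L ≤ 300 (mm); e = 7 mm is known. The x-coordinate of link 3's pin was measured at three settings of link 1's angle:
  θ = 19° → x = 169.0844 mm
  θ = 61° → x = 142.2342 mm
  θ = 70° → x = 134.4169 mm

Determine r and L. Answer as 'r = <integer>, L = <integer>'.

constraint per measurement: (x − r cos θ)² + (r sin θ − e)² = L²
subtracting the θ₁ and θ₂ equations cancels the r² and L² terms:
r = (x₁² − x₂²) / (2[(x₁cos θ₁ + e sin θ₁) − (x₂cos θ₂ + e sin θ₂)]) = 48.0000 → r = 48
L² = (x₁ − r cos θ₁)² + (r sin θ₁ − e)² = 15375.9982 → L = 124.0000 → L = 124
check at θ₃=70°: x = 134.4169 (printed 134.4169) ✓

r = 48, L = 124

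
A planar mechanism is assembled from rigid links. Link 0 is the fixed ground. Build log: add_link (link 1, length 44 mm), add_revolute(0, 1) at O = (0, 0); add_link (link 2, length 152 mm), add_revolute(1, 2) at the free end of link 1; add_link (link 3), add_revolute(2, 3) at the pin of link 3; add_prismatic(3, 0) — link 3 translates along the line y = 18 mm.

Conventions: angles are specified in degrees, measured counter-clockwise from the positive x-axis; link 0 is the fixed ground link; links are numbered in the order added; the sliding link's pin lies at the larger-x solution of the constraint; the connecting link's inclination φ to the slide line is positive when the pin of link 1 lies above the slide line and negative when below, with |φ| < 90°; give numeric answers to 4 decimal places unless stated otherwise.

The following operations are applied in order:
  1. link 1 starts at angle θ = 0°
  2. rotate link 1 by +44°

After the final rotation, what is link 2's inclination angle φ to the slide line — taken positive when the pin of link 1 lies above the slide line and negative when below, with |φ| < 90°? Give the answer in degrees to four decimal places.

geometry: r = 44 mm, L = 152 mm, e = 18 mm; θ starts at 0°
rotate link 1 by +44°: θ ← 0° +44° = 44°
h = r sin θ − e = 30.564968 − 18 = 12.564968
sin φ = h / L = 12.564968 / 152 = 0.08266427
φ = arcsin(0.08266427) = 4.741724°

4.7417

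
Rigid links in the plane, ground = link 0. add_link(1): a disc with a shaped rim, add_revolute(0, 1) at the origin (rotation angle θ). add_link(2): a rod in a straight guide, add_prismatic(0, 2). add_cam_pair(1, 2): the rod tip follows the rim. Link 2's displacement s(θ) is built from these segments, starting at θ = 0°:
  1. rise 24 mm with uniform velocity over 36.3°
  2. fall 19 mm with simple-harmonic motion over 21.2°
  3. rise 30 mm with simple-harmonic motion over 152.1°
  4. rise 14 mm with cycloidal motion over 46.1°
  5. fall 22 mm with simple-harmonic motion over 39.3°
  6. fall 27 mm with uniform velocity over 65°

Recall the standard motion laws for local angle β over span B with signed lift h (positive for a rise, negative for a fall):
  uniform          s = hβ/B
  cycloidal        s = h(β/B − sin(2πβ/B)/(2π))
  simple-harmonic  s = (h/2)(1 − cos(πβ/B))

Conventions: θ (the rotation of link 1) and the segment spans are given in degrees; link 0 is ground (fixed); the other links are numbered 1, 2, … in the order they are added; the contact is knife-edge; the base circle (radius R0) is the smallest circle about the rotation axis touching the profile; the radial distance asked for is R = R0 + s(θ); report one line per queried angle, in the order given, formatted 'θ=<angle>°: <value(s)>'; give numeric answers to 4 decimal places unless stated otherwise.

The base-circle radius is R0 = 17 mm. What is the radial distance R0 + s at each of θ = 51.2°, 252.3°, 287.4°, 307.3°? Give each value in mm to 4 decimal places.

segment 1 (0° to 36.3°, uniform, h = 24) is passed completely: s = 0.0000 + (24) = 24.0000
θ = 51.2° falls in segment 2 (36.3° to 57.5°, simple-harmonic, h = -19): β = 51.2 − 36.3 = 14.9°, B = 21.2°; Δs = -19/2·(1 − cos(π·0.7028)) = -15.1521; s = 24.0000 − 15.1521 = 8.8479
segment 2 (36.3° to 57.5°, simple-harmonic, h = -19) is passed completely: s = 24.0000 + (-19) = 5.0000
segment 3 (57.5° to 209.6°, simple-harmonic, h = 30) is passed completely: s = 5.0000 + (30) = 35.0000
θ = 252.3° falls in segment 4 (209.6° to 255.7°, cycloidal, h = 14): β = 252.3 − 209.6 = 42.7°, B = 46.1°; Δs = 14·(0.9262 − sin(2π·0.9262)/(2π)) = 13.9634; s = 35.0000 + 13.9634 = 48.9634
segment 4 (209.6° to 255.7°, cycloidal, h = 14) is passed completely: s = 35.0000 + (14) = 49.0000
θ = 287.4° falls in segment 5 (255.7° to 295°, simple-harmonic, h = -22): β = 287.4 − 255.7 = 31.7°, B = 39.3°; Δs = -22/2·(1 − cos(π·0.8066)) = -20.0316; s = 49.0000 − 20.0316 = 28.9684
segment 5 (255.7° to 295°, simple-harmonic, h = -22) is passed completely: s = 49.0000 + (-22) = 27.0000
θ = 307.3° falls in segment 6 (295° to 360°, uniform, h = -27): β = 307.3 − 295 = 12.3°, B = 65°; Δs = -27·12.3/65 = -5.1092; s = 27.0000 − 5.1092 = 21.8908
θ=51.2°: R = R0 + s = 17 + 8.8479 = 25.8479
θ=252.3°: R = R0 + s = 17 + 48.9634 = 65.9634
θ=287.4°: R = R0 + s = 17 + 28.9684 = 45.9684
θ=307.3°: R = R0 + s = 17 + 21.8908 = 38.8908

θ=51.2°: 25.8479
θ=252.3°: 65.9634
θ=287.4°: 45.9684
θ=307.3°: 38.8908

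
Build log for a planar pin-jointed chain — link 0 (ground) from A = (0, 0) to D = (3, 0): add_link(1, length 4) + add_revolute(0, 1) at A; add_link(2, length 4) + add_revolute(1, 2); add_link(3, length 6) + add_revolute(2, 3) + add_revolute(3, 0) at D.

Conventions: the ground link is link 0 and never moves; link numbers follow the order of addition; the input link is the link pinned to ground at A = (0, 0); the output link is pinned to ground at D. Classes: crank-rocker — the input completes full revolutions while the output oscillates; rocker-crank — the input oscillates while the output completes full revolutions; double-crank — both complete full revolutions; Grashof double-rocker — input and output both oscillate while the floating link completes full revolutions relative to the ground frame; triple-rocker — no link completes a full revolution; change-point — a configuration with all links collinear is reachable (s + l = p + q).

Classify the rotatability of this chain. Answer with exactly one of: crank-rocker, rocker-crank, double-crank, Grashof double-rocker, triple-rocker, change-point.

lengths: ground=3, input=4, coupler=4, output=6
sorted: s=3 (shortest), l=6 (longest), p+q=8
s + l = 9 vs p + q = 8
s + l > p + q → non-Grashof → no link fully rotates → triple-rocker

triple-rocker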